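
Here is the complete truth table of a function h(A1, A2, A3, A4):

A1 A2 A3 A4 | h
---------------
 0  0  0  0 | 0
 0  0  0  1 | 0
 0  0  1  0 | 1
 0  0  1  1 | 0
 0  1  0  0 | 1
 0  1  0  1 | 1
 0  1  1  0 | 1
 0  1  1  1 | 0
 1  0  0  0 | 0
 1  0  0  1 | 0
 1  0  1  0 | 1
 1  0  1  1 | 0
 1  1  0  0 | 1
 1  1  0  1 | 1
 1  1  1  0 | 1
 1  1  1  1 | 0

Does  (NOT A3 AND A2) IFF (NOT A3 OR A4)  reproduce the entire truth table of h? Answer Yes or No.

Test each input against both h and the formula:
  A1=0, A2=0, A3=0, A4=0: formula gives 0, h = 0 ✓
  A1=0, A2=0, A3=0, A4=1: formula gives 0, h = 0 ✓
  A1=0, A2=0, A3=1, A4=0: formula gives 1, h = 1 ✓
  A1=0, A2=0, A3=1, A4=1: formula gives 0, h = 0 ✓
  … (the remaining 12 rows also agree.)
Every row agrees, so the formula is equivalent.

Yes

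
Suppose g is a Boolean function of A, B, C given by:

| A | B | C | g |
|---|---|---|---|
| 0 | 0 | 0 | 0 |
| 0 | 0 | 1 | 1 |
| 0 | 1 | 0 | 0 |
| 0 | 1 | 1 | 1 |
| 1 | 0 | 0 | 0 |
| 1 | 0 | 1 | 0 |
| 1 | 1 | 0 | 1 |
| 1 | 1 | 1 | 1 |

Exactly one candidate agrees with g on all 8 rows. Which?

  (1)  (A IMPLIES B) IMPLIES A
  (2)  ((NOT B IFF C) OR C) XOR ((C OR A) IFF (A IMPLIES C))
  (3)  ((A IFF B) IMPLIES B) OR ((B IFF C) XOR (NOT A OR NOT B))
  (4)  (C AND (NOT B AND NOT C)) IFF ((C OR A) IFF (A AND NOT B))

4

(1): at (0,0,1) it gives 0, but g = 1 — eliminated.
(2): at (0,0,1) it gives 0, but g = 1 — eliminated.
(3): at (0,1,0) it gives 1, but g = 0 — eliminated.
Only (4) survives; checking it on all 8 rows confirms it matches g.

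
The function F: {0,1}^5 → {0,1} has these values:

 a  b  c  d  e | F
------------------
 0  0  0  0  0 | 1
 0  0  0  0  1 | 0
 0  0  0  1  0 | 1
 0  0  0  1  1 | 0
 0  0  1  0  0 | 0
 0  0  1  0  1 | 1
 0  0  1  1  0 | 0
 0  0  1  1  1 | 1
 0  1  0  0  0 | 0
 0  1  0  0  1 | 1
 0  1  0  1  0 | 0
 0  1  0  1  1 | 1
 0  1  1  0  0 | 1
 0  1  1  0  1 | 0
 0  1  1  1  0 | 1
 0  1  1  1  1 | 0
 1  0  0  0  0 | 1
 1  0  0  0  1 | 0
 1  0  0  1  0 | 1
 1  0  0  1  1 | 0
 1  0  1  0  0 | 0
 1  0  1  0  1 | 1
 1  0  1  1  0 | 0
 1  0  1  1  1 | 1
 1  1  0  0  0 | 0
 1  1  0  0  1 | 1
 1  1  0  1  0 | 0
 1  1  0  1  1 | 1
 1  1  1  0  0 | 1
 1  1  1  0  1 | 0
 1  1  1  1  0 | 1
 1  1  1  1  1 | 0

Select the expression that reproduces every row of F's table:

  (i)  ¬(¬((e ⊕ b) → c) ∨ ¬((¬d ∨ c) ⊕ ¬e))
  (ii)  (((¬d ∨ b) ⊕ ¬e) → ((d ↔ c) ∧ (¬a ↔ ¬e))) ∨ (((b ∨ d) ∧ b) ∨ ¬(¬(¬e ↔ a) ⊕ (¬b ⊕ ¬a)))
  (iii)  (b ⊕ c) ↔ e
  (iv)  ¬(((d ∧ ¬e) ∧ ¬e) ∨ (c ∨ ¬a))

(i) disagrees with F on (0,0,0,0,0) (formula → 0, table → 1); rule it out.
(ii) disagrees with F on (0,0,0,0,1) (formula → 1, table → 0); rule it out.
(iv) disagrees with F on (0,0,0,0,0) (formula → 0, table → 1); rule it out.
(iii) is the remaining candidate, and it agrees with F on all 32 inputs.

iii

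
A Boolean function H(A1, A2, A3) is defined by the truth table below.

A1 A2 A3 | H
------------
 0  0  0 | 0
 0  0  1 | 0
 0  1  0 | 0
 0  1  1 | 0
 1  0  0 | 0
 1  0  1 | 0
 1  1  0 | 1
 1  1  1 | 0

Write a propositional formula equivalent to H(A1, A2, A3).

H is 1 on exactly one input, (1,1,0), whose minterm is A1·A2·¬A3. So H is just that conjunction.

H(A1, A2, A3) = (A1 ∧ A2) ∧ ¬A3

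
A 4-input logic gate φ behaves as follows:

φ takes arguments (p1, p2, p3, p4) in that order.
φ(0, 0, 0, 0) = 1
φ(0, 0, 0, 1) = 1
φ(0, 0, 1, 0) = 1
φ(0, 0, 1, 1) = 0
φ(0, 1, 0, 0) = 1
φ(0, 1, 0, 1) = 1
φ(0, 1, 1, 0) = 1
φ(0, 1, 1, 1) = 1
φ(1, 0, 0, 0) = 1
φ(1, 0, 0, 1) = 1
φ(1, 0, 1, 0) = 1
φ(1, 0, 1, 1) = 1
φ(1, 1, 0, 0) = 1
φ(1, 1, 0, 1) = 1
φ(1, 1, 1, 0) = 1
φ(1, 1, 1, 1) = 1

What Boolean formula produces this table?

Only row (0,0,1,1) gives 0. So φ is 1 everywhere except there — the complement of the minterm ¬p1·¬p2·p3·p4.

φ(p1, p2, p3, p4) = ~(((~p1 & ~p2) & p3) & p4)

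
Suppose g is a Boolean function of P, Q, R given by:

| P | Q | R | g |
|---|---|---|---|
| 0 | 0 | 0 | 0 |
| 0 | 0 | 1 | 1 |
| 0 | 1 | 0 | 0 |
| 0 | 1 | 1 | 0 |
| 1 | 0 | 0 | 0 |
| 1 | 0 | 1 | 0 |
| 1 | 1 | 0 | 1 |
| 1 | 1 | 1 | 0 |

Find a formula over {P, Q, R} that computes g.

g(P, Q, R) = ((NOT P AND NOT Q) AND R) OR ((P AND Q) AND NOT R)

The 1-rows are (0,0,1), (1,1,0). Each contributes one minterm — ¬P·¬Q·R; P·Q·¬R — and their disjunction is a sum-of-products form of g.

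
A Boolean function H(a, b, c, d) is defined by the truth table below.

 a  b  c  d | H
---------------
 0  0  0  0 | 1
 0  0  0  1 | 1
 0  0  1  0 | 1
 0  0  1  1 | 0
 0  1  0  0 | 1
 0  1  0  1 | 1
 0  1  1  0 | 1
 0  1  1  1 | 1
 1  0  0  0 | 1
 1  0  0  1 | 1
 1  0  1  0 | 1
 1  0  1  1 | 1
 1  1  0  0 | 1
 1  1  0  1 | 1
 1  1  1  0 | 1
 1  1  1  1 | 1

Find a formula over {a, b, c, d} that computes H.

H(a, b, c, d) = ~(((~a & ~b) & c) & d)

Only row (0,0,1,1) gives 0. So H is 1 everywhere except there — the complement of the minterm ¬a·¬b·c·d.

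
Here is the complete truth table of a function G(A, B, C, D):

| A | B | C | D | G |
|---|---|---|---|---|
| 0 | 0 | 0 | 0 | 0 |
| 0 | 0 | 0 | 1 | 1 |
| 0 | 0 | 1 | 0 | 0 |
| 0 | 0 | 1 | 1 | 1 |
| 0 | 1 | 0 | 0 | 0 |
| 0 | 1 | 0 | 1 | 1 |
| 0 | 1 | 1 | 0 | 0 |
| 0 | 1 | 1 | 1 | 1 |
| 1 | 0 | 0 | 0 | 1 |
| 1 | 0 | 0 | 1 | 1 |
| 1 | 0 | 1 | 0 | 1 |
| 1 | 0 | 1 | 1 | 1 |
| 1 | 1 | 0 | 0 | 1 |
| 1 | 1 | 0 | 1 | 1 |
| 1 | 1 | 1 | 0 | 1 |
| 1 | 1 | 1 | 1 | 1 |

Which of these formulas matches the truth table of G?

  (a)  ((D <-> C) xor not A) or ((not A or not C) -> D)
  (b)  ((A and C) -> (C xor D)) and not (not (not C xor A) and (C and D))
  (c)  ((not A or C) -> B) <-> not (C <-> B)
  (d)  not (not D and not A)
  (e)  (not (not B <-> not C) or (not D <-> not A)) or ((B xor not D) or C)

(a) disagrees with G on (0,0,1,0) (formula → 1, table → 0); rule it out.
(b) disagrees with G on (0,0,0,0) (formula → 1, table → 0); rule it out.
(c) disagrees with G on (0,0,0,0) (formula → 1, table → 0); rule it out.
(e) disagrees with G on (0,0,0,0) (formula → 1, table → 0); rule it out.
Only (d) survives; checking it on all 16 rows confirms it matches G.

d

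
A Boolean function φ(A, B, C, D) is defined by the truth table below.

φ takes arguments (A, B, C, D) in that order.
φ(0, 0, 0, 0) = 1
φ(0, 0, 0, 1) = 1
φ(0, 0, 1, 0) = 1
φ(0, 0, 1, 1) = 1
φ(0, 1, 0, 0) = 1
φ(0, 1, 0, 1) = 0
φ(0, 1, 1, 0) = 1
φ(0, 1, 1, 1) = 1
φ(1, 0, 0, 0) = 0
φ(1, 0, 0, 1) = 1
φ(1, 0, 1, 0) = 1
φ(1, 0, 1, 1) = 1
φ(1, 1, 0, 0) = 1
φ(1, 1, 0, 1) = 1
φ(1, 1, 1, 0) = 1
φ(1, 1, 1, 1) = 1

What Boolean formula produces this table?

There are just 2 zero rows: (0,1,0,1), (1,0,0,0). Their minterms are ¬A·B·¬C·D, A·¬B·¬C·¬D; the OR of those covers precisely the 0-outputs, and negating it yields φ.

φ(A, B, C, D) = NOT ((((NOT A AND B) AND NOT C) AND D) OR (((A AND NOT B) AND NOT C) AND NOT D))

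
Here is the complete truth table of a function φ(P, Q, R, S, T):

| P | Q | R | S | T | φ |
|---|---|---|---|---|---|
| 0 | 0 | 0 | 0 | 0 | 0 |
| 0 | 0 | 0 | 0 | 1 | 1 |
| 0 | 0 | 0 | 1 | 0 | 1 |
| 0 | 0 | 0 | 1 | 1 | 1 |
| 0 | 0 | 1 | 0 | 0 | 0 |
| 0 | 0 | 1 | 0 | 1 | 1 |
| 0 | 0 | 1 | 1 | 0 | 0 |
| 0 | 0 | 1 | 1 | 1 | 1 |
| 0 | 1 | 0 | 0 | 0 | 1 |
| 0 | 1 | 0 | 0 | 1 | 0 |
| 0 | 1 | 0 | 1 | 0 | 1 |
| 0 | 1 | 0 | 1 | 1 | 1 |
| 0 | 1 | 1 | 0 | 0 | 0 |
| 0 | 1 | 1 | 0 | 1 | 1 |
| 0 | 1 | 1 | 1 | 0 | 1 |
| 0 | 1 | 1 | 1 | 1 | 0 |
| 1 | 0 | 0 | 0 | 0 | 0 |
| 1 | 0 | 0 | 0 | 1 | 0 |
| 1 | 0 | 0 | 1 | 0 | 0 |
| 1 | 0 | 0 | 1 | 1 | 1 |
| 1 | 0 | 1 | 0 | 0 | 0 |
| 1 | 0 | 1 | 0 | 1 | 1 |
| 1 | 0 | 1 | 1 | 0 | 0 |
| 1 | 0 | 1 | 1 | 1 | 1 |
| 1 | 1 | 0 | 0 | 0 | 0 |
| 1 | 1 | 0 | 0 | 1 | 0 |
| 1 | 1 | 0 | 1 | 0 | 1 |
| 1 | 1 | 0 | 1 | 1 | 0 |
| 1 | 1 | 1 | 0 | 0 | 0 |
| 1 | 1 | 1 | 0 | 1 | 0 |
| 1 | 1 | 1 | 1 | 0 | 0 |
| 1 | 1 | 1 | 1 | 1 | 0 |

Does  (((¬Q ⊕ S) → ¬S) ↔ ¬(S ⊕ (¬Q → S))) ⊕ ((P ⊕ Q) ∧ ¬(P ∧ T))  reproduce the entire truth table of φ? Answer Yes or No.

Check the formula against φ row by row:
  P=0, Q=0, R=0, S=0, T=0: formula gives 1, but φ = 0 ✗
Since they disagree at (0,0,0,0,0), the expression is not a correct formula for φ.

No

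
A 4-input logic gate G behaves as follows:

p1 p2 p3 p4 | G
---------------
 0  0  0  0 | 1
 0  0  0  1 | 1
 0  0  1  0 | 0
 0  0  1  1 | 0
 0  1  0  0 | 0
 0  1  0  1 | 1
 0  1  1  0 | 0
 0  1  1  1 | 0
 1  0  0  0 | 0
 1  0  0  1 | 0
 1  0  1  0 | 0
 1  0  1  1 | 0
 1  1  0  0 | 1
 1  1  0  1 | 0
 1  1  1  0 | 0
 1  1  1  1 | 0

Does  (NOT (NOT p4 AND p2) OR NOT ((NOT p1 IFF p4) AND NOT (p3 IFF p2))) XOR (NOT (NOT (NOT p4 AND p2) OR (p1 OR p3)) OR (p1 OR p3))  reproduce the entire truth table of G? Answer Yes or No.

Check the formula against G row by row:
  p1=0, p2=0, p3=0, p4=0: formula gives 1, G = 1 ✓
  p1=0, p2=0, p3=0, p4=1: formula gives 1, G = 1 ✓
  p1=0, p2=0, p3=1, p4=0: formula gives 0, G = 0 ✓
  p1=0, p2=0, p3=1, p4=1: formula gives 0, G = 0 ✓
  … (the remaining 12 rows also agree.)
All 16 rows match — the expression computes G exactly.

Yes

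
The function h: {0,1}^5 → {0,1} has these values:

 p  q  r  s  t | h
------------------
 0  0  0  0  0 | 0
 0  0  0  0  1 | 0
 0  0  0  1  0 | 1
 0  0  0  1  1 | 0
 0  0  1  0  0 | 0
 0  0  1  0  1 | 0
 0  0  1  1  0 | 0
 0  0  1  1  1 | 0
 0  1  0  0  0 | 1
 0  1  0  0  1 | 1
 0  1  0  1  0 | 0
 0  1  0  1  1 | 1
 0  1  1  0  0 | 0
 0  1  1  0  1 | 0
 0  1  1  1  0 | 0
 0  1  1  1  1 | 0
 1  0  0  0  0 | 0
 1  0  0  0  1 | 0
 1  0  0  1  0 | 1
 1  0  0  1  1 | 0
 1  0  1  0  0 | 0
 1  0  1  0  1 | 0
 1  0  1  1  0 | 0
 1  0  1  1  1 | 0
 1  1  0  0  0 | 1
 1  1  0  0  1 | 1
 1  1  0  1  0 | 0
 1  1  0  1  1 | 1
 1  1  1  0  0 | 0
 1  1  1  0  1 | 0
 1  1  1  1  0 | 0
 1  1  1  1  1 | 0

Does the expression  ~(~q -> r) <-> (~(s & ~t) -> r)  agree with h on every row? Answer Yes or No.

Check the formula against h row by row:
  p=0, q=0, r=0, s=0, t=0: formula gives 0, h = 0 ✓
  p=0, q=0, r=0, s=0, t=1: formula gives 0, h = 0 ✓
  p=0, q=0, r=0, s=1, t=0: formula gives 1, h = 1 ✓
  p=0, q=0, r=0, s=1, t=1: formula gives 0, h = 0 ✓
  … (the remaining 28 rows also agree.)
All 32 rows match — the expression computes h exactly.

Yes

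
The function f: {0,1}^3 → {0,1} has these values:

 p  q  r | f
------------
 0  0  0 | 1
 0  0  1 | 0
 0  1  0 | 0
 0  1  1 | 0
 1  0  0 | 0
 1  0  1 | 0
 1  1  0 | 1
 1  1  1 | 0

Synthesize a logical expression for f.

f(p, q, r) = ((not p and not q) and not r) or ((p and q) and not r)

f=1 on 2 inputs: (0,0,0), (1,1,0). Reading each as a conjunction of literals (¬p·¬q·¬r, p·q·¬r) and taking the OR gives the canonical DNF.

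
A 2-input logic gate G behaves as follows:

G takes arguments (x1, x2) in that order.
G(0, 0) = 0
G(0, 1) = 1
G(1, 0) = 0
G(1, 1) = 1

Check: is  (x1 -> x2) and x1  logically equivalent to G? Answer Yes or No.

No

Check the formula against G row by row:
  x1=0, x2=0: formula gives 0, G = 0 ✓
  x1=0, x2=1: formula gives 0, but G = 1 ✗
A single disagreement suffices: at (0,1) they differ, so the formula does not compute G.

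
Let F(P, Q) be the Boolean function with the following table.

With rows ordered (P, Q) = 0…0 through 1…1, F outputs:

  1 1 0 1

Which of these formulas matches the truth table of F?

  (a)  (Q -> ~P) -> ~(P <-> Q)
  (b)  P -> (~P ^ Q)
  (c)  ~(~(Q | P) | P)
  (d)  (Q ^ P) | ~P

b

(a): at (0,0) it gives 0, but F = 1 — eliminated.
(c): at (0,0) it gives 0, but F = 1 — eliminated.
(d): at (1,0) it gives 1, but F = 0 — eliminated.
(b) is the remaining candidate, and it agrees with F on all 4 inputs.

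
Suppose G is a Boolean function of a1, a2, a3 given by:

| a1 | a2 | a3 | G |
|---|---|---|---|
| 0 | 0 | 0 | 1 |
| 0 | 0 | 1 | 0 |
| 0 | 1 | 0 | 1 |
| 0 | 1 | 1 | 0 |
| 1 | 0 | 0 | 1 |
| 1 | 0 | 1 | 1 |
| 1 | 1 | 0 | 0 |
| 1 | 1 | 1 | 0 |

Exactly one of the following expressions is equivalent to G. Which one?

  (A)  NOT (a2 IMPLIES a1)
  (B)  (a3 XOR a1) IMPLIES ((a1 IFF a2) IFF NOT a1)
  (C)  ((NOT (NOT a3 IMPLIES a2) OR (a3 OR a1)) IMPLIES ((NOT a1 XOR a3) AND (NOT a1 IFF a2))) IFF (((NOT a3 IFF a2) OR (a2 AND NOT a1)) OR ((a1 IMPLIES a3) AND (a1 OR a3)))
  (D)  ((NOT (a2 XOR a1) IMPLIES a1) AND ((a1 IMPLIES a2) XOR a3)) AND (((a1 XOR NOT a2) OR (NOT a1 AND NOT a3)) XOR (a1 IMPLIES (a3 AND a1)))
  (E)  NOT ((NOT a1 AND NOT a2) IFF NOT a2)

C

(A) fails at (0,0,0): the formula yields 0, G is 1.
(B) fails at (0,0,1): the formula yields 1, G is 0.
(D) fails at (0,0,0): the formula yields 0, G is 1.
(E) fails at (0,0,0): the formula yields 0, G is 1.
That leaves (C). Evaluating it on every row reproduces the table of G exactly.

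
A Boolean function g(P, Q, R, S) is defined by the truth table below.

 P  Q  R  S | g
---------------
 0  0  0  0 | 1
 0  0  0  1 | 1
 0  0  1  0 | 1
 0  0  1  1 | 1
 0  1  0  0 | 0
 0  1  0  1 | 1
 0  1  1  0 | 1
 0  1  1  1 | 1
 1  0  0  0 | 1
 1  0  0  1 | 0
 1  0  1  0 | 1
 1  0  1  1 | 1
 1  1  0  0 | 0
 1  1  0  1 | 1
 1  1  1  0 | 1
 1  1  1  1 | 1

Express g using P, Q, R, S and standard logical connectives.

There are just 3 zero rows: (0,1,0,0), (1,0,0,1), (1,1,0,0). Their minterms are ¬P·Q·¬R·¬S, P·¬Q·¬R·S, P·Q·¬R·¬S; the OR of those covers precisely the 0-outputs, and negating it yields g.

g(P, Q, R, S) = ¬(((((¬P ∧ Q) ∧ ¬R) ∧ ¬S) ∨ (((P ∧ ¬Q) ∧ ¬R) ∧ S)) ∨ (((P ∧ Q) ∧ ¬R) ∧ ¬S))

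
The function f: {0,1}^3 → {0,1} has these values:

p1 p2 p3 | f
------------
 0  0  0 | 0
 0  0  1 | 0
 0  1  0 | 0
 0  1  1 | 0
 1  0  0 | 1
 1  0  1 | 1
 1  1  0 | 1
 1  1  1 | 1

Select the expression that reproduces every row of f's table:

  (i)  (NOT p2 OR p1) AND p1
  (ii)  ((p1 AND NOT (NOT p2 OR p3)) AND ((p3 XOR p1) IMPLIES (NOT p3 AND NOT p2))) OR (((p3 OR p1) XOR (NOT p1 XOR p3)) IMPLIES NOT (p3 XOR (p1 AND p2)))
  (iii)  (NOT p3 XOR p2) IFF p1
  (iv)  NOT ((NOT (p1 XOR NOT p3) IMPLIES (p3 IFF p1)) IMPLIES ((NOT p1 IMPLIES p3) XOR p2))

i

(ii) fails at (0,0,0): the formula yields 1, f is 0.
(iii) fails at (0,0,1): the formula yields 1, f is 0.
(iv) fails at (0,0,0): the formula yields 1, f is 0.
Only (i) survives; checking it on all 8 rows confirms it matches f.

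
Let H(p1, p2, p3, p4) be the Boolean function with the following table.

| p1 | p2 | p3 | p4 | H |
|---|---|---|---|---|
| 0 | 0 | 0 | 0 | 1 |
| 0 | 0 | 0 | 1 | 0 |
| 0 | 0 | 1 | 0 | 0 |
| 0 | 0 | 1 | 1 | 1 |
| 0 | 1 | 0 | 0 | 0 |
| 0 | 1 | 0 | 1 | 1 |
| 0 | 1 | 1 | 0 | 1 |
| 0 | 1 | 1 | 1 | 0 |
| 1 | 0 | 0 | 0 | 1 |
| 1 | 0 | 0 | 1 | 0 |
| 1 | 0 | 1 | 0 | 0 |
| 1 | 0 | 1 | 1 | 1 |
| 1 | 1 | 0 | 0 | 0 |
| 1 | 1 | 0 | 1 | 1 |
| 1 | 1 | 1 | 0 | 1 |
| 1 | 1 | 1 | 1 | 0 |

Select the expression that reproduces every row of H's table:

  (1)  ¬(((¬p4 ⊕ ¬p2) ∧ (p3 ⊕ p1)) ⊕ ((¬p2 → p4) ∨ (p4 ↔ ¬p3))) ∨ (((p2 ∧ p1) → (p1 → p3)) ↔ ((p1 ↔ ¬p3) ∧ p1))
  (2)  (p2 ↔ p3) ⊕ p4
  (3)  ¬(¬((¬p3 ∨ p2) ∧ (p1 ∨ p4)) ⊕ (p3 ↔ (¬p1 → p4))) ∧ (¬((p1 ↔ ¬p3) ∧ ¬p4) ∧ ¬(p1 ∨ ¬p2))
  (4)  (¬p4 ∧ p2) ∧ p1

2

(1) disagrees with H on (0,1,0,1) (formula → 0, table → 1); rule it out.
(3) disagrees with H on (0,0,0,0) (formula → 0, table → 1); rule it out.
(4) disagrees with H on (0,0,0,0) (formula → 0, table → 1); rule it out.
Only (2) survives; checking it on all 16 rows confirms it matches H.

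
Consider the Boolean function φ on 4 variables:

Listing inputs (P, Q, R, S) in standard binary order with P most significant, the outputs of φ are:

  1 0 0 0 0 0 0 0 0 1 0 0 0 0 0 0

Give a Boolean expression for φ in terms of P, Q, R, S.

φ(P, Q, R, S) = (((P' · Q') · R') · S') + (((P · Q') · R') · S)

φ=1 on 2 inputs: (0,0,0,0), (1,0,0,1). Reading each as a conjunction of literals (¬P·¬Q·¬R·¬S, P·¬Q·¬R·S) and taking the OR gives the canonical DNF.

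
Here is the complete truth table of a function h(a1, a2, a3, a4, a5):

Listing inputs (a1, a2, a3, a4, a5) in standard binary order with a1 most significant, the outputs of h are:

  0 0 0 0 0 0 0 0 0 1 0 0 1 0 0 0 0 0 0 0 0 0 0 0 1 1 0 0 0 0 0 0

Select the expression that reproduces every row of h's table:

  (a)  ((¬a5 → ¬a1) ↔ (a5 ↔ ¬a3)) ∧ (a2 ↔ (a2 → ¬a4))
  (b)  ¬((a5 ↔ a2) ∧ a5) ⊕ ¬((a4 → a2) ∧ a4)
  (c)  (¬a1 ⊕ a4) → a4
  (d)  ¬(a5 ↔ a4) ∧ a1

a

(b): at (0,1,0,1,0) it gives 1, but h = 0 — eliminated.
(c): at (0,0,0,1,0) it gives 1, but h = 0 — eliminated.
(d): at (0,1,0,0,1) it gives 0, but h = 1 — eliminated.
Only (a) survives; checking it on all 32 rows confirms it matches h.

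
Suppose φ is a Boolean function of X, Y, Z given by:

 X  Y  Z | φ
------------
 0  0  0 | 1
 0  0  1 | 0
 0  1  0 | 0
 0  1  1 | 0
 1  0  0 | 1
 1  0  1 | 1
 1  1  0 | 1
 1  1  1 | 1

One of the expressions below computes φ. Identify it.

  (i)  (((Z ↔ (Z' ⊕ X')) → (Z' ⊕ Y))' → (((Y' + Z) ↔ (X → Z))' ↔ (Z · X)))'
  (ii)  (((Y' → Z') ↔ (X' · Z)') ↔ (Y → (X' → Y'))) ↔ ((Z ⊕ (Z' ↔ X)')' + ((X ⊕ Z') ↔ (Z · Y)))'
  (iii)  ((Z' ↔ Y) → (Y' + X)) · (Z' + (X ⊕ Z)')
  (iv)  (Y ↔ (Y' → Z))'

iii

(i): at (0,0,0) it gives 0, but φ = 1 — eliminated.
(ii): at (0,1,1) it gives 1, but φ = 0 — eliminated.
(iv): at (0,0,0) it gives 0, but φ = 1 — eliminated.
Only (iii) survives; checking it on all 8 rows confirms it matches φ.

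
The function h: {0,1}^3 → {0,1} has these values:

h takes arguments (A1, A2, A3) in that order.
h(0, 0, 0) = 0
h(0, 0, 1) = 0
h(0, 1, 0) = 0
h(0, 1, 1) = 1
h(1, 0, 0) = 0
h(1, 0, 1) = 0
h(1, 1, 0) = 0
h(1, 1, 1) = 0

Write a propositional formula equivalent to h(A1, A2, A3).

h(A1, A2, A3) = (A1' · A2) · A3

h is 1 on exactly one input, (0,1,1), whose minterm is ¬A1·A2·A3. So h is just that conjunction.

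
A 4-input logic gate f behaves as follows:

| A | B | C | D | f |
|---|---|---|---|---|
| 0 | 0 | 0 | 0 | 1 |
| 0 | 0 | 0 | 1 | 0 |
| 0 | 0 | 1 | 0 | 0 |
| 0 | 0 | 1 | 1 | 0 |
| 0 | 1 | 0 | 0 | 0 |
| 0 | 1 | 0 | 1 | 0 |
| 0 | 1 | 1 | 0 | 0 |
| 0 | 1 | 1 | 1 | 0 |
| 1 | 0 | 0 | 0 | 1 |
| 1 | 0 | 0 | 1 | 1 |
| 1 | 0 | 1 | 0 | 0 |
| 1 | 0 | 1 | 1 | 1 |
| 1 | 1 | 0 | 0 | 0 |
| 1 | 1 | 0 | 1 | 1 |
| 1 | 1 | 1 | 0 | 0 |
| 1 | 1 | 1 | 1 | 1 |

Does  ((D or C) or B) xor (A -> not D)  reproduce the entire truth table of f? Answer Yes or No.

Evaluate ((D or C) or B) xor (A -> not D) on each row and compare to f:
  A=0, B=0, C=0, D=0: formula gives 1, f = 1 ✓
  A=0, B=0, C=0, D=1: formula gives 0, f = 0 ✓
  A=0, B=0, C=1, D=0: formula gives 0, f = 0 ✓
  A=0, B=0, C=1, D=1: formula gives 0, f = 0 ✓
  … (the remaining 12 rows also agree.)
No disagreement on any input; they are logically equivalent.

Yes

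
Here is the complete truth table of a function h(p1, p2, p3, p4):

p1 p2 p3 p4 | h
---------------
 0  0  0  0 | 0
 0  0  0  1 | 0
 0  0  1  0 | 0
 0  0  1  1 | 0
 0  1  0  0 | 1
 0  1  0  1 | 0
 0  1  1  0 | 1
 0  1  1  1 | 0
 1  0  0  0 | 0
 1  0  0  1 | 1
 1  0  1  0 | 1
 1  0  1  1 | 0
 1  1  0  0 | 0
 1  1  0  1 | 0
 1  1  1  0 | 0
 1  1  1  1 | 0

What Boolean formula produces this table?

h=1 on 4 inputs: (0,1,0,0), (0,1,1,0), (1,0,0,1), (1,0,1,0). Reading each as a conjunction of literals (¬p1·p2·¬p3·¬p4, ¬p1·p2·p3·¬p4, p1·¬p2·¬p3·p4, p1·¬p2·p3·¬p4) and taking the OR gives the canonical DNF.

h(p1, p2, p3, p4) = (((((not p1 and p2) and not p3) and not p4) or (((not p1 and p2) and p3) and not p4)) or (((p1 and not p2) and not p3) and p4)) or (((p1 and not p2) and p3) and not p4)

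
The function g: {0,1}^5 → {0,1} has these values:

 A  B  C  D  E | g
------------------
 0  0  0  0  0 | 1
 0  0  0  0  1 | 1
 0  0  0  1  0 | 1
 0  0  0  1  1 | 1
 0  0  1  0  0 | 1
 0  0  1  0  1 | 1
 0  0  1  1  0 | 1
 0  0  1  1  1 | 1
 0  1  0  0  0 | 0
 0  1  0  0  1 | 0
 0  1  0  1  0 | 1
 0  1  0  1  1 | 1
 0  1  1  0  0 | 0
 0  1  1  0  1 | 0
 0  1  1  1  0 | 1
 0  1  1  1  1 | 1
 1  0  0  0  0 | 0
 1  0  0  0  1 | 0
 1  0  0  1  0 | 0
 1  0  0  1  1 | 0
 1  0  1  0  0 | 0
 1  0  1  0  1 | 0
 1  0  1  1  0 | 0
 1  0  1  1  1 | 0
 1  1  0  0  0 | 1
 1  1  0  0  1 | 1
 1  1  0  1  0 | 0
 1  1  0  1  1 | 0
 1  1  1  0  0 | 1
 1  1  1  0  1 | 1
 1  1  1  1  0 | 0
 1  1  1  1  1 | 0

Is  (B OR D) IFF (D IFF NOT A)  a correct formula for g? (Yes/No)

Test each input against both g and the formula:
  A=0, B=0, C=0, D=0, E=0: formula gives 1, g = 1 ✓
  A=0, B=0, C=0, D=0, E=1: formula gives 1, g = 1 ✓
  A=0, B=0, C=0, D=1, E=0: formula gives 1, g = 1 ✓
  A=0, B=0, C=0, D=1, E=1: formula gives 1, g = 1 ✓
  … (the remaining 28 rows also agree.)
No disagreement on any input; they are logically equivalent.

Yes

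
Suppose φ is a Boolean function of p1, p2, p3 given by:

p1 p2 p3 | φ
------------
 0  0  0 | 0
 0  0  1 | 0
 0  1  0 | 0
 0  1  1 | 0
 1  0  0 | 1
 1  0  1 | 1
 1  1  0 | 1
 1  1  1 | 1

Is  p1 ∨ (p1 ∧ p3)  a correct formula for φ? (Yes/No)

Yes

Test each input against both φ and the formula:
  p1=0, p2=0, p3=0: formula gives 0, φ = 0 ✓
  p1=0, p2=0, p3=1: formula gives 0, φ = 0 ✓
  p1=0, p2=1, p3=0: formula gives 0, φ = 0 ✓
  p1=0, p2=1, p3=1: formula gives 0, φ = 0 ✓
  p1=1, p2=0, p3=0: formula gives 1, φ = 1 ✓
  …and likewise for the remaining 3 rows.
No disagreement on any input; they are logically equivalent.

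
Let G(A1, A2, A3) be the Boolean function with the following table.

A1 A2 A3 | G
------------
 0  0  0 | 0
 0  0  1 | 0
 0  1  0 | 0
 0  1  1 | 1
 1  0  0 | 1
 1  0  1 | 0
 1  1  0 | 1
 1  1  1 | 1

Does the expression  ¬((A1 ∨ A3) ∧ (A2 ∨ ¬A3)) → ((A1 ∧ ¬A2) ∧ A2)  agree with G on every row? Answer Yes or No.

Evaluate ¬((A1 ∨ A3) ∧ (A2 ∨ ¬A3)) → ((A1 ∧ ¬A2) ∧ A2) on each row and compare to G:
  A1=0, A2=0, A3=0: formula gives 0, G = 0 ✓
  A1=0, A2=0, A3=1: formula gives 0, G = 0 ✓
  A1=0, A2=1, A3=0: formula gives 0, G = 0 ✓
  A1=0, A2=1, A3=1: formula gives 1, G = 1 ✓
  A1=1, A2=0, A3=0: formula gives 1, G = 1 ✓
  … (the remaining 3 rows also agree.)
Every row agrees, so the formula is equivalent.

Yes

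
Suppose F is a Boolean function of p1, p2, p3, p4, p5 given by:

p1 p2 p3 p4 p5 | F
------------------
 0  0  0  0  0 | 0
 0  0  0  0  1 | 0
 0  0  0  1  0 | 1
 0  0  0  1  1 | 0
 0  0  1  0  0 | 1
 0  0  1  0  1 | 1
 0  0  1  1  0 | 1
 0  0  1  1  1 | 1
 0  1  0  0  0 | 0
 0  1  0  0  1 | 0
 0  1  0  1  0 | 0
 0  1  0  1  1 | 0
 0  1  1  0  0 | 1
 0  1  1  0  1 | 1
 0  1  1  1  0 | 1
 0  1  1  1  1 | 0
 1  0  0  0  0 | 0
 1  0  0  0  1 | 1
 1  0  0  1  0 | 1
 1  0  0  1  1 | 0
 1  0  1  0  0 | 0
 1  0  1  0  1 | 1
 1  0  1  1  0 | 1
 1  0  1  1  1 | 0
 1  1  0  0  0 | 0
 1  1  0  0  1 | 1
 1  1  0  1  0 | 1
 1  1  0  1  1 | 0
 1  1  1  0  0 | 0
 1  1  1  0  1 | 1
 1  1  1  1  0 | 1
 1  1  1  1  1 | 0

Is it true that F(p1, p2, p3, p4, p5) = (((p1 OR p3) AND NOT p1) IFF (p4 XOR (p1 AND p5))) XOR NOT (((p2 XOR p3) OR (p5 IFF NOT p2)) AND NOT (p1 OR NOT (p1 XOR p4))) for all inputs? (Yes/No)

Evaluate (((p1 OR p3) AND NOT p1) IFF (p4 XOR (p1 AND p5))) XOR NOT (((p2 XOR p3) OR (p5 IFF NOT p2)) AND NOT (p1 OR NOT (p1 XOR p4))) on each row and compare to F:
  p1=0, p2=0, p3=0, p4=0, p5=0: formula gives 0, F = 0 ✓
  p1=0, p2=0, p3=0, p4=0, p5=1: formula gives 0, F = 0 ✓
  p1=0, p2=0, p3=0, p4=1, p5=0: formula gives 1, F = 1 ✓
  p1=0, p2=0, p3=0, p4=1, p5=1: formula gives 0, F = 0 ✓
  …and likewise for the remaining 28 rows.
All 32 rows match — the expression computes F exactly.

Yes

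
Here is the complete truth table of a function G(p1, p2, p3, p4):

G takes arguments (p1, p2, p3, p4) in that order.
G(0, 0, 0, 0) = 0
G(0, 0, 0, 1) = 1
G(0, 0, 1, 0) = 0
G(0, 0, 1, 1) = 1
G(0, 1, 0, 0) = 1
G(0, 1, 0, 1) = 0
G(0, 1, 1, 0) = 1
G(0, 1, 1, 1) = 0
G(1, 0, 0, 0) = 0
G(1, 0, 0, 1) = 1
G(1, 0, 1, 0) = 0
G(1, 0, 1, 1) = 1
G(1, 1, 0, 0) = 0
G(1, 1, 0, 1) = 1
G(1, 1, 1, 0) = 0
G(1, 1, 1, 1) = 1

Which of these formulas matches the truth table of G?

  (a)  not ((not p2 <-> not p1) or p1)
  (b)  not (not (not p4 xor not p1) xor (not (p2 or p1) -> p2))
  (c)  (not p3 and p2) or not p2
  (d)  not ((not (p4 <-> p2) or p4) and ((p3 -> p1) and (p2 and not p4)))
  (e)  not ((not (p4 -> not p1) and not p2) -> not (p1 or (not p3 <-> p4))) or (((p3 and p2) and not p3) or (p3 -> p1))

(a) disagrees with G on (0,0,0,1) (formula → 0, table → 1); rule it out.
(c) disagrees with G on (0,0,0,0) (formula → 1, table → 0); rule it out.
(d) disagrees with G on (0,0,0,0) (formula → 1, table → 0); rule it out.
(e) disagrees with G on (0,0,0,0) (formula → 1, table → 0); rule it out.
(b) is the remaining candidate, and it agrees with G on all 16 inputs.

b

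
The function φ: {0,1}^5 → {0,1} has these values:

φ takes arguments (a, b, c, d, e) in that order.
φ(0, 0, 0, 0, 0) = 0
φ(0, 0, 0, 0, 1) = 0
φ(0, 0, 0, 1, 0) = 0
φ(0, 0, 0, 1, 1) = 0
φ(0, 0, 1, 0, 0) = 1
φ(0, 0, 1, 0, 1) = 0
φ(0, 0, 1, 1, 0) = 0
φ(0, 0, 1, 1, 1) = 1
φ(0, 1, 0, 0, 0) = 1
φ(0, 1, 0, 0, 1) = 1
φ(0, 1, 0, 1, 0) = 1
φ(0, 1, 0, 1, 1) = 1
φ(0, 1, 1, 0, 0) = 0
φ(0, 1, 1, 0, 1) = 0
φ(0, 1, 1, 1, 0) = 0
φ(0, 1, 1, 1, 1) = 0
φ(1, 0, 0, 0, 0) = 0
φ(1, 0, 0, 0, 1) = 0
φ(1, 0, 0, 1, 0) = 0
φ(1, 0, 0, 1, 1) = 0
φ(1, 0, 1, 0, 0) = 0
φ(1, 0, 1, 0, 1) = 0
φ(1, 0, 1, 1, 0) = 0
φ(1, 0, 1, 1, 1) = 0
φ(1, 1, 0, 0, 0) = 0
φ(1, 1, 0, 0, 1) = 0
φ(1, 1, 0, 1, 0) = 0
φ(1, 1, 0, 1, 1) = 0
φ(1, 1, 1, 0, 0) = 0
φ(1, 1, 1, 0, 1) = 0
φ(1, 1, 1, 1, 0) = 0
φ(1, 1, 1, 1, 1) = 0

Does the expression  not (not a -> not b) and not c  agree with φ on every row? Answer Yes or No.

No

Evaluate not (not a -> not b) and not c on each row and compare to φ:
  a=0, b=0, c=0, d=0, e=0: formula gives 0, φ = 0 ✓
  a=0, b=0, c=0, d=0, e=1: formula gives 0, φ = 0 ✓
  a=0, b=0, c=0, d=1, e=0: formula gives 0, φ = 0 ✓
  a=0, b=0, c=0, d=1, e=1: formula gives 0, φ = 0 ✓
  a=0, b=0, c=1, d=0, e=0: formula gives 0, but φ = 1 ✗
A single disagreement suffices: at (0,0,1,0,0) they differ, so the formula does not compute φ.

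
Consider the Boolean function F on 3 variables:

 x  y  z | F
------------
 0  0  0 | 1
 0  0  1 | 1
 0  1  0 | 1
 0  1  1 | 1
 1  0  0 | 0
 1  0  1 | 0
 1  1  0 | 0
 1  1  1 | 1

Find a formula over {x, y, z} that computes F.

F(x, y, z) = ((((x · y') · z') + ((x · y') · z)) + ((x · y) · z'))'

There are just 3 zero rows: (1,0,0), (1,0,1), (1,1,0). Their minterms are x·¬y·¬z, x·¬y·z, x·y·¬z; the OR of those covers precisely the 0-outputs, and negating it yields F.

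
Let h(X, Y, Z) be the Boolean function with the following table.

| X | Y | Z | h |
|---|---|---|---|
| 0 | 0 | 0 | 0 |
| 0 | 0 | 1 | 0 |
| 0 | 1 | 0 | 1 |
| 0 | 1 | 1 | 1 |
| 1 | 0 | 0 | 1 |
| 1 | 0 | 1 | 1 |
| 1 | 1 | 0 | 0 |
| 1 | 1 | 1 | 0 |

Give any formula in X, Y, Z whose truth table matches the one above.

h(X, Y, Z) = ((((¬X ∧ Y) ∧ ¬Z) ∨ ((¬X ∧ Y) ∧ Z)) ∨ ((X ∧ ¬Y) ∧ ¬Z)) ∨ ((X ∧ ¬Y) ∧ Z)

The 1-rows are (0,1,0), (0,1,1), (1,0,0), (1,0,1). Each contributes one minterm — ¬X·Y·¬Z; ¬X·Y·Z; X·¬Y·¬Z; X·¬Y·Z — and their disjunction is a sum-of-products form of h.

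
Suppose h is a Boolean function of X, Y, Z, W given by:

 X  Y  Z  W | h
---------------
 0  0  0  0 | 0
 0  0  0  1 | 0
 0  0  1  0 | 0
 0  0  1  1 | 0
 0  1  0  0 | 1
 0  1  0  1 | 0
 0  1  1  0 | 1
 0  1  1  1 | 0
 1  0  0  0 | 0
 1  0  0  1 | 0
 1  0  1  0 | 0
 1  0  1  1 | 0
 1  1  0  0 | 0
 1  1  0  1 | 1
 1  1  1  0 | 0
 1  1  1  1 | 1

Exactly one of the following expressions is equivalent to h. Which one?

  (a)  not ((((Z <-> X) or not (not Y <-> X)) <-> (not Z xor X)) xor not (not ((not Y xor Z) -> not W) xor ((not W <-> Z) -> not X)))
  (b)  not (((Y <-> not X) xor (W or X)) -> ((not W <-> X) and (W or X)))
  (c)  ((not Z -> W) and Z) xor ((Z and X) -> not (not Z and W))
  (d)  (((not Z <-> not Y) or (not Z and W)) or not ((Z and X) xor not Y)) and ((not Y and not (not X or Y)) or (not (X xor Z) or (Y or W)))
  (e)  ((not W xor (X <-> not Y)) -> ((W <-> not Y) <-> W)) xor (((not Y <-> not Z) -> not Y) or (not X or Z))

(a) fails at (0,0,0,1): the formula yields 1, h is 0.
(c) fails at (0,0,0,0): the formula yields 1, h is 0.
(d) fails at (0,0,0,0): the formula yields 1, h is 0.
(e) fails at (0,1,0,0): the formula yields 0, h is 1.
That leaves (b). Evaluating it on every row reproduces the table of h exactly.

b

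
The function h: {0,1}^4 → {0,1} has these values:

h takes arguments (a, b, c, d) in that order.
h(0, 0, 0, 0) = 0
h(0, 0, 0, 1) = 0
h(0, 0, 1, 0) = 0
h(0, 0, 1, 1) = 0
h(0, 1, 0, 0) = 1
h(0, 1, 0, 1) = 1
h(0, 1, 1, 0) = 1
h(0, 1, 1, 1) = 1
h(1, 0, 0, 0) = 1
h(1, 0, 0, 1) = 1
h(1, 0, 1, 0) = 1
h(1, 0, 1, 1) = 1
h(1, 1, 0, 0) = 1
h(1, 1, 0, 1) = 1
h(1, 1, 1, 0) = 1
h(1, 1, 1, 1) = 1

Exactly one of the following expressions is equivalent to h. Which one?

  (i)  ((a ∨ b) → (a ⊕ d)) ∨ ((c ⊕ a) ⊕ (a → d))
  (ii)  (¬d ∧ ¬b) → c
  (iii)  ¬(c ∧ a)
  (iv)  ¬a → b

iv

(i) disagrees with h on (0,0,0,0) (formula → 1, table → 0); rule it out.
(ii) disagrees with h on (0,0,0,1) (formula → 1, table → 0); rule it out.
(iii) disagrees with h on (0,0,0,0) (formula → 1, table → 0); rule it out.
Only (iv) survives; checking it on all 16 rows confirms it matches h.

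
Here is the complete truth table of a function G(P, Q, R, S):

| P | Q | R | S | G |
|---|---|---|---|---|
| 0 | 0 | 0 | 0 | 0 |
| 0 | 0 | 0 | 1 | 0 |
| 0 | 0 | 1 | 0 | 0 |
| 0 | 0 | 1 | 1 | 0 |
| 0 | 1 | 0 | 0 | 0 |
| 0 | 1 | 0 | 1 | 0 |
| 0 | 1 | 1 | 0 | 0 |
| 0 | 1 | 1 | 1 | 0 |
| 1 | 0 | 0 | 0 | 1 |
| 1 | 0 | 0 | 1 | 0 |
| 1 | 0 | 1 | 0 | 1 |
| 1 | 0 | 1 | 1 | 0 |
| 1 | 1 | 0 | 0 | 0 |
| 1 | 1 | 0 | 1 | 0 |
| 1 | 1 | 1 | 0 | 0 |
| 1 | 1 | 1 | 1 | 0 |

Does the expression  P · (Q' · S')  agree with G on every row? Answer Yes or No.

Test each input against both G and the formula:
  P=0, Q=0, R=0, S=0: formula gives 0, G = 0 ✓
  P=0, Q=0, R=0, S=1: formula gives 0, G = 0 ✓
  P=0, Q=0, R=1, S=0: formula gives 0, G = 0 ✓
  P=0, Q=0, R=1, S=1: formula gives 0, G = 0 ✓
  … (the remaining 12 rows also agree.)
All 16 rows match — the expression computes G exactly.

Yes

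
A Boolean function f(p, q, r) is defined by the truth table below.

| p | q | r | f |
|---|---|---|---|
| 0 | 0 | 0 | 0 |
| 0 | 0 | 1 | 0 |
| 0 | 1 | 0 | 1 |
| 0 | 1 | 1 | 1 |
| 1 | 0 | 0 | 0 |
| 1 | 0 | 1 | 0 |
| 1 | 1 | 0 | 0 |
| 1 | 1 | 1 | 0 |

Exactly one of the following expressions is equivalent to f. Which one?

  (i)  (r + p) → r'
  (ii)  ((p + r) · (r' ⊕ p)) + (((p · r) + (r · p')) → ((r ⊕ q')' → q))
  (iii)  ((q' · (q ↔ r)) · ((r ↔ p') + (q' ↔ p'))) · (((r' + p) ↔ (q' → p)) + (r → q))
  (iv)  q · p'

(i) disagrees with f on (0,0,0) (formula → 1, table → 0); rule it out.
(ii) disagrees with f on (0,0,0) (formula → 1, table → 0); rule it out.
(iii) disagrees with f on (0,0,0) (formula → 1, table → 0); rule it out.
Only (iv) survives; checking it on all 8 rows confirms it matches f.

iv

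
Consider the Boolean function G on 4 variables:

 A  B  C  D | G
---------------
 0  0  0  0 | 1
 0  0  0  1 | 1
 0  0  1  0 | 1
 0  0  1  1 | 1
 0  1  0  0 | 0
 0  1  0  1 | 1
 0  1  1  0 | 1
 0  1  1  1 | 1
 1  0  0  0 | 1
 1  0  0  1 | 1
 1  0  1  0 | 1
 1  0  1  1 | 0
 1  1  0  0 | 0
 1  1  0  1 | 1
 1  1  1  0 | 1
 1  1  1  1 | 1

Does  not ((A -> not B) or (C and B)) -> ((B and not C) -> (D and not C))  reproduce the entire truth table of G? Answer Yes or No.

No

Test each input against both G and the formula:
  A=0, B=0, C=0, D=0: formula gives 1, G = 1 ✓
  A=0, B=0, C=0, D=1: formula gives 1, G = 1 ✓
  A=0, B=0, C=1, D=0: formula gives 1, G = 1 ✓
  A=0, B=0, C=1, D=1: formula gives 1, G = 1 ✓
  A=0, B=1, C=0, D=0: formula gives 1, but G = 0 ✗
Since they disagree at (0,1,0,0), the expression is not a correct formula for G.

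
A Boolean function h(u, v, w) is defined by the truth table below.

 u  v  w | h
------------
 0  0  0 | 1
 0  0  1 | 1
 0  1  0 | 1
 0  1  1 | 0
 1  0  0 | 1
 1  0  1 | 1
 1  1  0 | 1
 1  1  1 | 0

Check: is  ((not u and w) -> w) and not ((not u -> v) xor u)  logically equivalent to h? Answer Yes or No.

Test each input against both h and the formula:
  u=0, v=0, w=0: formula gives 1, h = 1 ✓
  u=0, v=0, w=1: formula gives 1, h = 1 ✓
  u=0, v=1, w=0: formula gives 0, but h = 1 ✗
Row (0,1,0) is a counterexample, so the formula is not equivalent to h.

No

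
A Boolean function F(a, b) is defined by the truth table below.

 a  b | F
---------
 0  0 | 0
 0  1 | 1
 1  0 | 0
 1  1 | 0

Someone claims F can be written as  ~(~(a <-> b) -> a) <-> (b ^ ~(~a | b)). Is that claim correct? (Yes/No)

No

Check the formula against F row by row:
  a=0, b=0: formula gives 1, but F = 0 ✗
A single disagreement suffices: at (0,0) they differ, so the formula does not compute F.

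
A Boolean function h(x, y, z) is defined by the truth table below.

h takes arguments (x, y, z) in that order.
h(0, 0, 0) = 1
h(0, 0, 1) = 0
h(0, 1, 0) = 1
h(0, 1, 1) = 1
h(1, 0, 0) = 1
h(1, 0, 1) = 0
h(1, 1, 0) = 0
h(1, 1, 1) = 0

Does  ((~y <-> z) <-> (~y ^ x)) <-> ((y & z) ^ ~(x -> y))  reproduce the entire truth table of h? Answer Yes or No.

Yes

Evaluate ((~y <-> z) <-> (~y ^ x)) <-> ((y & z) ^ ~(x -> y)) on each row and compare to h:
  x=0, y=0, z=0: formula gives 1, h = 1 ✓
  x=0, y=0, z=1: formula gives 0, h = 0 ✓
  x=0, y=1, z=0: formula gives 1, h = 1 ✓
  x=0, y=1, z=1: formula gives 1, h = 1 ✓
  x=1, y=0, z=0: formula gives 1, h = 1 ✓
  … (the remaining 3 rows also agree.)
Every row agrees, so the formula is equivalent.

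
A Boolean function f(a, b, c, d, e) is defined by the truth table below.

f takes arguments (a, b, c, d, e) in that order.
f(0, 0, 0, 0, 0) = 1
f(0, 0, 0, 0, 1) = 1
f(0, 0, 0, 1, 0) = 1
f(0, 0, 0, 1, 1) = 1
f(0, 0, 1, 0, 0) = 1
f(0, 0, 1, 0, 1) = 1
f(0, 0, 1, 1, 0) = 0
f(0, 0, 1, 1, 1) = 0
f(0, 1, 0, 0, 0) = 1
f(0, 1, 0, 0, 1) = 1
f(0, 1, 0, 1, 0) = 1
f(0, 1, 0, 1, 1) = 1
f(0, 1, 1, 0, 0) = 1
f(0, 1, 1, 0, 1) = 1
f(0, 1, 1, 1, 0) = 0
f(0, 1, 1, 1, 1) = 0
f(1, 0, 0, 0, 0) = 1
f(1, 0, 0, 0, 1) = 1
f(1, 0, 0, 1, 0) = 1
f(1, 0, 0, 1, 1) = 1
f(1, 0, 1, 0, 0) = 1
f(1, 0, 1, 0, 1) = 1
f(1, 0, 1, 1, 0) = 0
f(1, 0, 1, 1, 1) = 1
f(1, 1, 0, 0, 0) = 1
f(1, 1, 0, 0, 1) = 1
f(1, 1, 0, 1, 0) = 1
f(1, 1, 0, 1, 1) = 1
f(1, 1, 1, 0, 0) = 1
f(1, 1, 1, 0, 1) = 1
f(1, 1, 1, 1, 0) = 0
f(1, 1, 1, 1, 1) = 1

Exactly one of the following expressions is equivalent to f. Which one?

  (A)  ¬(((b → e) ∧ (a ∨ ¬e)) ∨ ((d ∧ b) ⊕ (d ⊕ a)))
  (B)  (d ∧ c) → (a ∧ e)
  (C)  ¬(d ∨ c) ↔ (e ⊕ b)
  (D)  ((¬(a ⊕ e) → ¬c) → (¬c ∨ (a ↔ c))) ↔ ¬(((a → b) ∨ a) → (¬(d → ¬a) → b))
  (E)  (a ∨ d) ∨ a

(A): at (0,0,0,0,0) it gives 0, but f = 1 — eliminated.
(C): at (0,0,0,0,0) it gives 0, but f = 1 — eliminated.
(D): at (0,0,0,0,0) it gives 0, but f = 1 — eliminated.
(E): at (0,0,0,0,0) it gives 0, but f = 1 — eliminated.
That leaves (B). Evaluating it on every row reproduces the table of f exactly.

B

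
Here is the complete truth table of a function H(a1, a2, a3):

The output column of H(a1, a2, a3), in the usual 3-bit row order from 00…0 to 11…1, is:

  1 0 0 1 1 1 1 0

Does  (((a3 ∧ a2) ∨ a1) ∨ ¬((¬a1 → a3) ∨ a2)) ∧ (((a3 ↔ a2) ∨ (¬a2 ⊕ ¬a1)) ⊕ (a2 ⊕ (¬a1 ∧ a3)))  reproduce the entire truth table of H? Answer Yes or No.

Check the formula against H row by row:
  a1=0, a2=0, a3=0: formula gives 1, H = 1 ✓
  a1=0, a2=0, a3=1: formula gives 0, H = 0 ✓
  a1=0, a2=1, a3=0: formula gives 0, H = 0 ✓
  a1=0, a2=1, a3=1: formula gives 1, H = 1 ✓
  a1=1, a2=0, a3=0: formula gives 1, H = 1 ✓
  …and likewise for the remaining 3 rows.
All 8 rows match — the expression computes H exactly.

Yes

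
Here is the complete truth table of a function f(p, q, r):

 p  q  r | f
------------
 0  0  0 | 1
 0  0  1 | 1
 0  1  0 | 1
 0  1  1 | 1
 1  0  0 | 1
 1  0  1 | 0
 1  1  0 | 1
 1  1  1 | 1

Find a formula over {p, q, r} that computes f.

f(p, q, r) = ¬((p ∧ ¬q) ∧ r)

f is 0 on exactly one input, (1,0,1), whose minterm is p·¬q·r. So f is the negation of that single conjunction.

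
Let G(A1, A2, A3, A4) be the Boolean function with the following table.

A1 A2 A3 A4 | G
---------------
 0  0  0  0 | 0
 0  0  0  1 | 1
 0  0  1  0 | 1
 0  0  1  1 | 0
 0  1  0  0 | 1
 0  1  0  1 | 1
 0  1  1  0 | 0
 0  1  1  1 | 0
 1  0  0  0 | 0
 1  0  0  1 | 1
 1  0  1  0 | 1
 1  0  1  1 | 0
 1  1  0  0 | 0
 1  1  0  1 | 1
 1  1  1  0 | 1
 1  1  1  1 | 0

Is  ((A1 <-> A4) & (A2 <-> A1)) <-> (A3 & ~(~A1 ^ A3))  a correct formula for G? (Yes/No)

No

Evaluate ((A1 <-> A4) & (A2 <-> A1)) <-> (A3 & ~(~A1 ^ A3)) on each row and compare to G:
  A1=0, A2=0, A3=0, A4=0: formula gives 0, G = 0 ✓
  A1=0, A2=0, A3=0, A4=1: formula gives 1, G = 1 ✓
  A1=0, A2=0, A3=1, A4=0: formula gives 1, G = 1 ✓
  A1=0, A2=0, A3=1, A4=1: formula gives 0, G = 0 ✓
  …
  A1=1, A2=0, A3=0, A4=0: formula gives 1, but G = 0 ✗
Row (1,0,0,0) is a counterexample, so the formula is not equivalent to G.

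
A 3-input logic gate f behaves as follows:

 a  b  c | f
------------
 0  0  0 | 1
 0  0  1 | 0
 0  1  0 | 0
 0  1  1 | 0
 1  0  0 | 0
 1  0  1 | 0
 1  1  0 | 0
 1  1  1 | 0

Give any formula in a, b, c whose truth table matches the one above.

f(a, b, c) = NOT ((a OR b) OR c)

The output is 1 only when every input is 0 — NOR of all inputs.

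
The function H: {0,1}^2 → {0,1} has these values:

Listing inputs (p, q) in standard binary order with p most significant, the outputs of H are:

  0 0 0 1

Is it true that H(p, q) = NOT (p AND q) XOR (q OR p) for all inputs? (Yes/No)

No

Check the formula against H row by row:
  p=0, q=0: formula gives 1, but H = 0 ✗
Row (0,0) is a counterexample, so the formula is not equivalent to H.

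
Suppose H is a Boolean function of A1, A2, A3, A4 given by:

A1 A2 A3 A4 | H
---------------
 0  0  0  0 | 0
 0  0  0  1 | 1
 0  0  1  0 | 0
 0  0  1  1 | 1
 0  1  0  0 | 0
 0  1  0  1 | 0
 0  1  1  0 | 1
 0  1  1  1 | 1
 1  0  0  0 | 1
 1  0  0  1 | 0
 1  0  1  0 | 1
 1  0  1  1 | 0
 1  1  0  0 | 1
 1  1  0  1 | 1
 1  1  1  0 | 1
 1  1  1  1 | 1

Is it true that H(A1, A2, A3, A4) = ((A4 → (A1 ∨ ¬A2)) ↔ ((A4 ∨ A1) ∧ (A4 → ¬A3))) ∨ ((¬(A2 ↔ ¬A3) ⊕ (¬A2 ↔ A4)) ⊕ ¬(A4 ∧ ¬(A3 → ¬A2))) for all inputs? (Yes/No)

No

Test each input against both H and the formula:
  A1=0, A2=0, A3=0, A4=0: formula gives 0, H = 0 ✓
  A1=0, A2=0, A3=0, A4=1: formula gives 1, H = 1 ✓
  A1=0, A2=0, A3=1, A4=0: formula gives 1, but H = 0 ✗
Since they disagree at (0,0,1,0), the expression is not a correct formula for H.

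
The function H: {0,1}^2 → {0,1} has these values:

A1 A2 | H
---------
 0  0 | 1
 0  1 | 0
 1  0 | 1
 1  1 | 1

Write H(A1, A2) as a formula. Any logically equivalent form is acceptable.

H(A1, A2) = A2 IMPLIES A1

This is A2 → A1 (false only at 0,1).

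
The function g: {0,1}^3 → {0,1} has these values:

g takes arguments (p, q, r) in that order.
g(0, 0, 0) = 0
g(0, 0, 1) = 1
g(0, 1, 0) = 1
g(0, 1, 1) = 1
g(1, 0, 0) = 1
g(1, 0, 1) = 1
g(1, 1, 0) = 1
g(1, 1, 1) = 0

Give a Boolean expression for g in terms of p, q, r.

g is 0 on only 2 rows — (0,0,0), (1,1,1). Writing each as a minterm (¬p·¬q·¬r, p·q·r) and OR-ing them characterizes exactly where g=0, so g is the negation of that disjunction.

g(p, q, r) = ~(((~p & ~q) & ~r) | ((p & q) & r))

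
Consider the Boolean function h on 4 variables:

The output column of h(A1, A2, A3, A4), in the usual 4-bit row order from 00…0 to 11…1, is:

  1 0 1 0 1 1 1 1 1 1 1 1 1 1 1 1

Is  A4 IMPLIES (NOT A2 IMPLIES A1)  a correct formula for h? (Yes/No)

Test each input against both h and the formula:
  A1=0, A2=0, A3=0, A4=0: formula gives 1, h = 1 ✓
  A1=0, A2=0, A3=0, A4=1: formula gives 0, h = 0 ✓
  A1=0, A2=0, A3=1, A4=0: formula gives 1, h = 1 ✓
  A1=0, A2=0, A3=1, A4=1: formula gives 0, h = 0 ✓
  … (the remaining 12 rows also agree.)
Every row agrees, so the formula is equivalent.

Yes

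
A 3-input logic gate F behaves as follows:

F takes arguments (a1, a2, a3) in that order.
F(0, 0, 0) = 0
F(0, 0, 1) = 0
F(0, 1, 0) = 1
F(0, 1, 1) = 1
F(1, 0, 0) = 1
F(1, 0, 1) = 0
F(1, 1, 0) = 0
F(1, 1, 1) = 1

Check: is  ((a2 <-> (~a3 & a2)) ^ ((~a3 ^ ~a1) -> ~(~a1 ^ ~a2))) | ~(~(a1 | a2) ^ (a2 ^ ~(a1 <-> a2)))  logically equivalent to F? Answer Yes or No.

Test each input against both F and the formula:
  a1=0, a2=0, a3=0: formula gives 0, F = 0 ✓
  a1=0, a2=0, a3=1: formula gives 0, F = 0 ✓
  a1=0, a2=1, a3=0: formula gives 1, F = 1 ✓
  a1=0, a2=1, a3=1: formula gives 1, F = 1 ✓
  a1=1, a2=0, a3=0: formula gives 1, F = 1 ✓
  … (the remaining 3 rows also agree.)
Every row agrees, so the formula is equivalent.

Yes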